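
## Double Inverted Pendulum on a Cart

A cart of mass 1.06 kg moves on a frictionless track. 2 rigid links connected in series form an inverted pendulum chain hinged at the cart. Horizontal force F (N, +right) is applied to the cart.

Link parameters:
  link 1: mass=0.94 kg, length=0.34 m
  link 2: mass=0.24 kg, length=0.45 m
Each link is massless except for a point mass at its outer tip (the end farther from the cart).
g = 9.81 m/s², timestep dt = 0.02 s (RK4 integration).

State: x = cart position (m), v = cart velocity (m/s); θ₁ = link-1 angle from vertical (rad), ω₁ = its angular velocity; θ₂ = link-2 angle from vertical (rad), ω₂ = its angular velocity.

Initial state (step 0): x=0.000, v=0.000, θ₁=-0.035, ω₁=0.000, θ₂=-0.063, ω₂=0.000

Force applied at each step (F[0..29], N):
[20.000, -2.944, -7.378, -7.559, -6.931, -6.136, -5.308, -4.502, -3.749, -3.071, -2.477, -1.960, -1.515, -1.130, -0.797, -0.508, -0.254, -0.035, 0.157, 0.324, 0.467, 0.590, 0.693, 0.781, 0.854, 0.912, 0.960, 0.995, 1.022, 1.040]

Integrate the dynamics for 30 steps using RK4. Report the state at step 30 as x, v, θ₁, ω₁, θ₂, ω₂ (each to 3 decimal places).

apply F[0]=+20.000 → step 1: x=0.004, v=0.385, θ₁=-0.046, ω₁=-1.151, θ₂=-0.063, ω₂=-0.012
apply F[1]=-2.944 → step 2: x=0.011, v=0.342, θ₁=-0.069, ω₁=-1.056, θ₂=-0.063, ω₂=-0.015
apply F[2]=-7.378 → step 3: x=0.017, v=0.220, θ₁=-0.086, ω₁=-0.746, θ₂=-0.064, ω₂=-0.007
apply F[3]=-7.559 → step 4: x=0.020, v=0.098, θ₁=-0.098, ω₁=-0.448, θ₂=-0.064, ω₂=0.010
apply F[4]=-6.931 → step 5: x=0.021, v=-0.009, θ₁=-0.105, ω₁=-0.198, θ₂=-0.063, ω₂=0.032
apply F[5]=-6.136 → step 6: x=0.020, v=-0.101, θ₁=-0.107, ω₁=0.002, θ₂=-0.062, ω₂=0.056
apply F[6]=-5.308 → step 7: x=0.017, v=-0.177, θ₁=-0.105, ω₁=0.157, θ₂=-0.061, ω₂=0.082
apply F[7]=-4.502 → step 8: x=0.013, v=-0.239, θ₁=-0.101, ω₁=0.272, θ₂=-0.059, ω₂=0.106
apply F[8]=-3.749 → step 9: x=0.007, v=-0.288, θ₁=-0.095, ω₁=0.353, θ₂=-0.057, ω₂=0.128
apply F[9]=-3.071 → step 10: x=0.001, v=-0.326, θ₁=-0.087, ω₁=0.407, θ₂=-0.054, ω₂=0.148
apply F[10]=-2.477 → step 11: x=-0.005, v=-0.355, θ₁=-0.079, ω₁=0.439, θ₂=-0.051, ω₂=0.164
apply F[11]=-1.960 → step 12: x=-0.013, v=-0.375, θ₁=-0.070, ω₁=0.453, θ₂=-0.047, ω₂=0.178
apply F[12]=-1.515 → step 13: x=-0.020, v=-0.390, θ₁=-0.061, ω₁=0.455, θ₂=-0.044, ω₂=0.189
apply F[13]=-1.130 → step 14: x=-0.028, v=-0.399, θ₁=-0.052, ω₁=0.447, θ₂=-0.040, ω₂=0.196
apply F[14]=-0.797 → step 15: x=-0.036, v=-0.404, θ₁=-0.043, ω₁=0.433, θ₂=-0.036, ω₂=0.202
apply F[15]=-0.508 → step 16: x=-0.044, v=-0.405, θ₁=-0.034, ω₁=0.413, θ₂=-0.032, ω₂=0.204
apply F[16]=-0.254 → step 17: x=-0.052, v=-0.403, θ₁=-0.026, ω₁=0.391, θ₂=-0.028, ω₂=0.204
apply F[17]=-0.035 → step 18: x=-0.061, v=-0.399, θ₁=-0.019, ω₁=0.365, θ₂=-0.024, ω₂=0.203
apply F[18]=+0.157 → step 19: x=-0.068, v=-0.393, θ₁=-0.012, ω₁=0.339, θ₂=-0.020, ω₂=0.199
apply F[19]=+0.324 → step 20: x=-0.076, v=-0.385, θ₁=-0.005, ω₁=0.312, θ₂=-0.016, ω₂=0.194
apply F[20]=+0.467 → step 21: x=-0.084, v=-0.375, θ₁=0.001, ω₁=0.285, θ₂=-0.012, ω₂=0.188
apply F[21]=+0.590 → step 22: x=-0.091, v=-0.365, θ₁=0.006, ω₁=0.258, θ₂=-0.008, ω₂=0.181
apply F[22]=+0.693 → step 23: x=-0.098, v=-0.354, θ₁=0.011, ω₁=0.233, θ₂=-0.005, ω₂=0.172
apply F[23]=+0.781 → step 24: x=-0.105, v=-0.342, θ₁=0.015, ω₁=0.208, θ₂=-0.001, ω₂=0.164
apply F[24]=+0.854 → step 25: x=-0.112, v=-0.330, θ₁=0.019, ω₁=0.184, θ₂=0.002, ω₂=0.154
apply F[25]=+0.912 → step 26: x=-0.118, v=-0.317, θ₁=0.023, ω₁=0.161, θ₂=0.005, ω₂=0.145
apply F[26]=+0.960 → step 27: x=-0.125, v=-0.304, θ₁=0.026, ω₁=0.140, θ₂=0.008, ω₂=0.135
apply F[27]=+0.995 → step 28: x=-0.131, v=-0.291, θ₁=0.028, ω₁=0.121, θ₂=0.010, ω₂=0.125
apply F[28]=+1.022 → step 29: x=-0.136, v=-0.278, θ₁=0.031, ω₁=0.103, θ₂=0.013, ω₂=0.115
apply F[29]=+1.040 → step 30: x=-0.142, v=-0.266, θ₁=0.032, ω₁=0.086, θ₂=0.015, ω₂=0.105

Answer: x=-0.142, v=-0.266, θ₁=0.032, ω₁=0.086, θ₂=0.015, ω₂=0.105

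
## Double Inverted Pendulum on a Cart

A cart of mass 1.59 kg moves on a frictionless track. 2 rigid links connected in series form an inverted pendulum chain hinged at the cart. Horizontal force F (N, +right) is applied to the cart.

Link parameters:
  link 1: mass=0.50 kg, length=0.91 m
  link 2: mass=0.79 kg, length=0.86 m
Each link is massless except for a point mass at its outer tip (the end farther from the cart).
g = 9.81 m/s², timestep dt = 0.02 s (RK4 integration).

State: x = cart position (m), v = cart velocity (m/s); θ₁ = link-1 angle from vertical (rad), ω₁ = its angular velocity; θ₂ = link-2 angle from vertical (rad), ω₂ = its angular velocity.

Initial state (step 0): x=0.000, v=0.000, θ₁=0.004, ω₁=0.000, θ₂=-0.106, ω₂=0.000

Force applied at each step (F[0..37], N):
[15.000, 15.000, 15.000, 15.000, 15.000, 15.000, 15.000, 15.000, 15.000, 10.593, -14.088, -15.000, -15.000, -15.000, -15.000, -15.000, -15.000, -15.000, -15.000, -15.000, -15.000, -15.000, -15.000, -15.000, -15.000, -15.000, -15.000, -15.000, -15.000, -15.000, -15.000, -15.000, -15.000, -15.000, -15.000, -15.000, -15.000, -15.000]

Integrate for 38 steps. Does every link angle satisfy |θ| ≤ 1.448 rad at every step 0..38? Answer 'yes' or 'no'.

Answer: yes

Derivation:
apply F[0]=+15.000 → step 1: x=0.002, v=0.188, θ₁=0.002, ω₁=-0.170, θ₂=-0.107, ω₂=-0.063
apply F[1]=+15.000 → step 2: x=0.008, v=0.377, θ₁=-0.003, ω₁=-0.341, θ₂=-0.109, ω₂=-0.125
apply F[2]=+15.000 → step 3: x=0.017, v=0.567, θ₁=-0.011, ω₁=-0.518, θ₂=-0.112, ω₂=-0.183
apply F[3]=+15.000 → step 4: x=0.030, v=0.758, θ₁=-0.024, ω₁=-0.701, θ₂=-0.116, ω₂=-0.236
apply F[4]=+15.000 → step 5: x=0.047, v=0.951, θ₁=-0.039, ω₁=-0.894, θ₂=-0.121, ω₂=-0.282
apply F[5]=+15.000 → step 6: x=0.068, v=1.146, θ₁=-0.059, ω₁=-1.097, θ₂=-0.127, ω₂=-0.319
apply F[6]=+15.000 → step 7: x=0.093, v=1.344, θ₁=-0.083, ω₁=-1.313, θ₂=-0.134, ω₂=-0.346
apply F[7]=+15.000 → step 8: x=0.122, v=1.543, θ₁=-0.112, ω₁=-1.543, θ₂=-0.141, ω₂=-0.363
apply F[8]=+15.000 → step 9: x=0.155, v=1.744, θ₁=-0.145, ω₁=-1.786, θ₂=-0.148, ω₂=-0.369
apply F[9]=+10.593 → step 10: x=0.191, v=1.891, θ₁=-0.183, ω₁=-1.982, θ₂=-0.155, ω₂=-0.365
apply F[10]=-14.088 → step 11: x=0.228, v=1.739, θ₁=-0.221, ω₁=-1.873, θ₂=-0.163, ω₂=-0.345
apply F[11]=-15.000 → step 12: x=0.261, v=1.582, θ₁=-0.258, ω₁=-1.778, θ₂=-0.169, ω₂=-0.309
apply F[12]=-15.000 → step 13: x=0.291, v=1.431, θ₁=-0.293, ω₁=-1.708, θ₂=-0.175, ω₂=-0.256
apply F[13]=-15.000 → step 14: x=0.318, v=1.285, θ₁=-0.326, ω₁=-1.660, θ₂=-0.179, ω₂=-0.187
apply F[14]=-15.000 → step 15: x=0.342, v=1.144, θ₁=-0.359, ω₁=-1.636, θ₂=-0.182, ω₂=-0.102
apply F[15]=-15.000 → step 16: x=0.364, v=1.007, θ₁=-0.392, ω₁=-1.632, θ₂=-0.183, ω₂=-0.002
apply F[16]=-15.000 → step 17: x=0.383, v=0.874, θ₁=-0.425, ω₁=-1.647, θ₂=-0.182, ω₂=0.113
apply F[17]=-15.000 → step 18: x=0.399, v=0.742, θ₁=-0.458, ω₁=-1.680, θ₂=-0.179, ω₂=0.241
apply F[18]=-15.000 → step 19: x=0.412, v=0.612, θ₁=-0.492, ω₁=-1.729, θ₂=-0.172, ω₂=0.381
apply F[19]=-15.000 → step 20: x=0.423, v=0.483, θ₁=-0.527, ω₁=-1.790, θ₂=-0.163, ω₂=0.531
apply F[20]=-15.000 → step 21: x=0.432, v=0.353, θ₁=-0.564, ω₁=-1.863, θ₂=-0.151, ω₂=0.689
apply F[21]=-15.000 → step 22: x=0.437, v=0.221, θ₁=-0.602, ω₁=-1.944, θ₂=-0.136, ω₂=0.852
apply F[22]=-15.000 → step 23: x=0.440, v=0.088, θ₁=-0.641, ω₁=-2.029, θ₂=-0.117, ω₂=1.017
apply F[23]=-15.000 → step 24: x=0.441, v=-0.049, θ₁=-0.683, ω₁=-2.116, θ₂=-0.095, ω₂=1.182
apply F[24]=-15.000 → step 25: x=0.438, v=-0.189, θ₁=-0.726, ω₁=-2.204, θ₂=-0.070, ω₂=1.343
apply F[25]=-15.000 → step 26: x=0.433, v=-0.333, θ₁=-0.771, ω₁=-2.289, θ₂=-0.041, ω₂=1.498
apply F[26]=-15.000 → step 27: x=0.425, v=-0.481, θ₁=-0.818, ω₁=-2.371, θ₂=-0.010, ω₂=1.646
apply F[27]=-15.000 → step 28: x=0.414, v=-0.632, θ₁=-0.866, ω₁=-2.449, θ₂=0.024, ω₂=1.786
apply F[28]=-15.000 → step 29: x=0.400, v=-0.786, θ₁=-0.916, ω₁=-2.523, θ₂=0.061, ω₂=1.916
apply F[29]=-15.000 → step 30: x=0.382, v=-0.944, θ₁=-0.967, ω₁=-2.593, θ₂=0.101, ω₂=2.038
apply F[30]=-15.000 → step 31: x=0.362, v=-1.104, θ₁=-1.019, ω₁=-2.661, θ₂=0.143, ω₂=2.151
apply F[31]=-15.000 → step 32: x=0.338, v=-1.267, θ₁=-1.073, ω₁=-2.726, θ₂=0.187, ω₂=2.256
apply F[32]=-15.000 → step 33: x=0.311, v=-1.431, θ₁=-1.128, ω₁=-2.792, θ₂=0.233, ω₂=2.352
apply F[33]=-15.000 → step 34: x=0.281, v=-1.597, θ₁=-1.185, ω₁=-2.858, θ₂=0.281, ω₂=2.442
apply F[34]=-15.000 → step 35: x=0.247, v=-1.765, θ₁=-1.243, ω₁=-2.927, θ₂=0.331, ω₂=2.524
apply F[35]=-15.000 → step 36: x=0.210, v=-1.935, θ₁=-1.302, ω₁=-3.000, θ₂=0.382, ω₂=2.598
apply F[36]=-15.000 → step 37: x=0.170, v=-2.106, θ₁=-1.363, ω₁=-3.079, θ₂=0.434, ω₂=2.664
apply F[37]=-15.000 → step 38: x=0.126, v=-2.279, θ₁=-1.425, ω₁=-3.168, θ₂=0.488, ω₂=2.721
Max |angle| over trajectory = 1.425 rad; bound = 1.448 → within bound.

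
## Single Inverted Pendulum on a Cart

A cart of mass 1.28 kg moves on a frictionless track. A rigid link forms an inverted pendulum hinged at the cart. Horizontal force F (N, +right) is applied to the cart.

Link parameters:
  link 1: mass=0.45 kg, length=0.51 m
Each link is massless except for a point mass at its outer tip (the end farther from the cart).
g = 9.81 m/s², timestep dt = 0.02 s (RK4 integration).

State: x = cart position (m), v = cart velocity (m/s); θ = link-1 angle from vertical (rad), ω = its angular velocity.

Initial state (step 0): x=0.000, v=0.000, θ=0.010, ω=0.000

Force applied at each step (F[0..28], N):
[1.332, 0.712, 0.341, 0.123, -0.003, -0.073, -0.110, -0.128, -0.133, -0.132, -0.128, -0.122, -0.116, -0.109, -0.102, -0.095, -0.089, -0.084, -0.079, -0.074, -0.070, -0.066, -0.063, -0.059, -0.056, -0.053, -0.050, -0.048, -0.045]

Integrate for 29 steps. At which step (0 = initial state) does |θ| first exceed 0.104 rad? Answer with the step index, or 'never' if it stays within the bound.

apply F[0]=+1.332 → step 1: x=0.000, v=0.020, θ=0.010, ω=-0.036
apply F[1]=+0.712 → step 2: x=0.001, v=0.031, θ=0.009, ω=-0.053
apply F[2]=+0.341 → step 3: x=0.001, v=0.035, θ=0.008, ω=-0.059
apply F[3]=+0.123 → step 4: x=0.002, v=0.037, θ=0.006, ω=-0.059
apply F[4]=-0.003 → step 5: x=0.003, v=0.036, θ=0.005, ω=-0.056
apply F[5]=-0.073 → step 6: x=0.004, v=0.035, θ=0.004, ω=-0.051
apply F[6]=-0.110 → step 7: x=0.004, v=0.033, θ=0.003, ω=-0.046
apply F[7]=-0.128 → step 8: x=0.005, v=0.031, θ=0.002, ω=-0.040
apply F[8]=-0.133 → step 9: x=0.005, v=0.028, θ=0.002, ω=-0.035
apply F[9]=-0.132 → step 10: x=0.006, v=0.026, θ=0.001, ω=-0.030
apply F[10]=-0.128 → step 11: x=0.006, v=0.024, θ=0.000, ω=-0.026
apply F[11]=-0.122 → step 12: x=0.007, v=0.022, θ=-0.000, ω=-0.022
apply F[12]=-0.116 → step 13: x=0.007, v=0.021, θ=-0.000, ω=-0.019
apply F[13]=-0.109 → step 14: x=0.008, v=0.019, θ=-0.001, ω=-0.016
apply F[14]=-0.102 → step 15: x=0.008, v=0.017, θ=-0.001, ω=-0.013
apply F[15]=-0.095 → step 16: x=0.008, v=0.016, θ=-0.001, ω=-0.011
apply F[16]=-0.089 → step 17: x=0.009, v=0.015, θ=-0.002, ω=-0.009
apply F[17]=-0.084 → step 18: x=0.009, v=0.013, θ=-0.002, ω=-0.007
apply F[18]=-0.079 → step 19: x=0.009, v=0.012, θ=-0.002, ω=-0.006
apply F[19]=-0.074 → step 20: x=0.010, v=0.011, θ=-0.002, ω=-0.004
apply F[20]=-0.070 → step 21: x=0.010, v=0.010, θ=-0.002, ω=-0.003
apply F[21]=-0.066 → step 22: x=0.010, v=0.010, θ=-0.002, ω=-0.002
apply F[22]=-0.063 → step 23: x=0.010, v=0.009, θ=-0.002, ω=-0.002
apply F[23]=-0.059 → step 24: x=0.010, v=0.008, θ=-0.002, ω=-0.001
apply F[24]=-0.056 → step 25: x=0.010, v=0.007, θ=-0.002, ω=-0.000
apply F[25]=-0.053 → step 26: x=0.011, v=0.006, θ=-0.002, ω=0.000
apply F[26]=-0.050 → step 27: x=0.011, v=0.006, θ=-0.002, ω=0.001
apply F[27]=-0.048 → step 28: x=0.011, v=0.005, θ=-0.002, ω=0.001
apply F[28]=-0.045 → step 29: x=0.011, v=0.005, θ=-0.002, ω=0.001
max |θ| = 0.010 ≤ 0.104 over all 30 states.

Answer: never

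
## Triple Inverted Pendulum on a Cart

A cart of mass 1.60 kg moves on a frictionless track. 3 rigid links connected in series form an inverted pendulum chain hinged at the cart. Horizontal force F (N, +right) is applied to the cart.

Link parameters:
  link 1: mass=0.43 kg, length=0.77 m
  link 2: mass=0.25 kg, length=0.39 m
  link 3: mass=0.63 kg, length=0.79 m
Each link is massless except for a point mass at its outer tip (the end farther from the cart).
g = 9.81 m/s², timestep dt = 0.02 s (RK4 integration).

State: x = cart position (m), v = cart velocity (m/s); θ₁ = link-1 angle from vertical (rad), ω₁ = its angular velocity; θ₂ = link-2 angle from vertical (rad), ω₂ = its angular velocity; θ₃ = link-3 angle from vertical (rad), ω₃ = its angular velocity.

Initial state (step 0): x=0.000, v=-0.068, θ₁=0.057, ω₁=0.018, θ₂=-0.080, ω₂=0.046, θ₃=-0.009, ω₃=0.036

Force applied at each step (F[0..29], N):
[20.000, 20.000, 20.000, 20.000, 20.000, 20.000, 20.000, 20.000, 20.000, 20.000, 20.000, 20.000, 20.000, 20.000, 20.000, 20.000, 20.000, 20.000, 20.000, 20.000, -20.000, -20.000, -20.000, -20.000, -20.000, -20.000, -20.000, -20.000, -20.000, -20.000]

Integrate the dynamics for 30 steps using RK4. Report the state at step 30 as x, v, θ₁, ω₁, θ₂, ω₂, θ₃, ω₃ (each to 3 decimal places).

Answer: x=1.412, v=0.807, θ₁=-2.233, ω₁=-6.338, θ₂=-0.863, ω₂=-4.303, θ₃=-0.686, ω₃=-3.798

Derivation:
apply F[0]=+20.000 → step 1: x=0.001, v=0.173, θ₁=0.055, ω₁=-0.208, θ₂=-0.082, ω₂=-0.259, θ₃=-0.008, ω₃=0.099
apply F[1]=+20.000 → step 2: x=0.007, v=0.414, θ₁=0.049, ω₁=-0.438, θ₂=-0.090, ω₂=-0.568, θ₃=-0.005, ω₃=0.167
apply F[2]=+20.000 → step 3: x=0.018, v=0.658, θ₁=0.038, ω₁=-0.674, θ₂=-0.105, ω₂=-0.885, θ₃=-0.001, ω₃=0.244
apply F[3]=+20.000 → step 4: x=0.033, v=0.903, θ₁=0.022, ω₁=-0.921, θ₂=-0.126, ω₂=-1.209, θ₃=0.005, ω₃=0.332
apply F[4]=+20.000 → step 5: x=0.054, v=1.152, θ₁=0.001, ω₁=-1.181, θ₂=-0.153, ω₂=-1.533, θ₃=0.012, ω₃=0.429
apply F[5]=+20.000 → step 6: x=0.079, v=1.403, θ₁=-0.026, ω₁=-1.459, θ₂=-0.187, ω₂=-1.842, θ₃=0.022, ω₃=0.529
apply F[6]=+20.000 → step 7: x=0.110, v=1.657, θ₁=-0.058, ω₁=-1.759, θ₂=-0.227, ω₂=-2.112, θ₃=0.034, ω₃=0.624
apply F[7]=+20.000 → step 8: x=0.146, v=1.912, θ₁=-0.096, ω₁=-2.082, θ₂=-0.271, ω₂=-2.316, θ₃=0.047, ω₃=0.698
apply F[8]=+20.000 → step 9: x=0.186, v=2.166, θ₁=-0.141, ω₁=-2.427, θ₂=-0.319, ω₂=-2.427, θ₃=0.061, ω₃=0.737
apply F[9]=+20.000 → step 10: x=0.232, v=2.417, θ₁=-0.193, ω₁=-2.794, θ₂=-0.367, ω₂=-2.428, θ₃=0.076, ω₃=0.730
apply F[10]=+20.000 → step 11: x=0.283, v=2.664, θ₁=-0.253, ω₁=-3.175, θ₂=-0.415, ω₂=-2.313, θ₃=0.090, ω₃=0.666
apply F[11]=+20.000 → step 12: x=0.339, v=2.901, θ₁=-0.321, ω₁=-3.565, θ₂=-0.459, ω₂=-2.086, θ₃=0.102, ω₃=0.539
apply F[12]=+20.000 → step 13: x=0.399, v=3.125, θ₁=-0.396, ω₁=-3.952, θ₂=-0.498, ω₂=-1.763, θ₃=0.111, ω₃=0.344
apply F[13]=+20.000 → step 14: x=0.464, v=3.331, θ₁=-0.479, ω₁=-4.323, θ₂=-0.529, ω₂=-1.373, θ₃=0.115, ω₃=0.076
apply F[14]=+20.000 → step 15: x=0.532, v=3.515, θ₁=-0.568, ω₁=-4.664, θ₂=-0.553, ω₂=-0.958, θ₃=0.114, ω₃=-0.266
apply F[15]=+20.000 → step 16: x=0.604, v=3.673, θ₁=-0.665, ω₁=-4.956, θ₂=-0.568, ω₂=-0.572, θ₃=0.104, ω₃=-0.678
apply F[16]=+20.000 → step 17: x=0.679, v=3.804, θ₁=-0.766, ω₁=-5.187, θ₂=-0.576, ω₂=-0.274, θ₃=0.086, ω₃=-1.144
apply F[17]=+20.000 → step 18: x=0.756, v=3.909, θ₁=-0.872, ω₁=-5.349, θ₂=-0.580, ω₂=-0.116, θ₃=0.058, ω₃=-1.643
apply F[18]=+20.000 → step 19: x=0.835, v=3.993, θ₁=-0.980, ω₁=-5.443, θ₂=-0.582, ω₂=-0.129, θ₃=0.020, ω₃=-2.150
apply F[19]=+20.000 → step 20: x=0.916, v=4.061, θ₁=-1.089, ω₁=-5.475, θ₂=-0.586, ω₂=-0.323, θ₃=-0.027, ω₃=-2.640
apply F[20]=-20.000 → step 21: x=0.994, v=3.757, θ₁=-1.198, ω₁=-5.443, θ₂=-0.592, ω₂=-0.314, θ₃=-0.082, ω₃=-2.801
apply F[21]=-20.000 → step 22: x=1.066, v=3.450, θ₁=-1.307, ω₁=-5.444, θ₂=-0.599, ω₂=-0.355, θ₃=-0.139, ω₃=-2.950
apply F[22]=-20.000 → step 23: x=1.132, v=3.141, θ₁=-1.416, ω₁=-5.475, θ₂=-0.607, ω₂=-0.460, θ₃=-0.200, ω₃=-3.089
apply F[23]=-20.000 → step 24: x=1.192, v=2.828, θ₁=-1.526, ω₁=-5.533, θ₂=-0.618, ω₂=-0.643, θ₃=-0.263, ω₃=-3.216
apply F[24]=-20.000 → step 25: x=1.245, v=2.509, θ₁=-1.638, ω₁=-5.617, θ₂=-0.633, ω₂=-0.920, θ₃=-0.328, ω₃=-3.333
apply F[25]=-20.000 → step 26: x=1.292, v=2.183, θ₁=-1.751, ω₁=-5.726, θ₂=-0.655, ω₂=-1.311, θ₃=-0.396, ω₃=-3.437
apply F[26]=-20.000 → step 27: x=1.332, v=1.851, θ₁=-1.867, ω₁=-5.860, θ₂=-0.687, ω₂=-1.831, θ₃=-0.466, ω₃=-3.532
apply F[27]=-20.000 → step 28: x=1.366, v=1.510, θ₁=-1.986, ω₁=-6.014, θ₂=-0.730, ω₂=-2.497, θ₃=-0.537, ω₃=-3.618
apply F[28]=-20.000 → step 29: x=1.393, v=1.162, θ₁=-2.107, ω₁=-6.179, θ₂=-0.787, ω₂=-3.319, θ₃=-0.611, ω₃=-3.704
apply F[29]=-20.000 → step 30: x=1.412, v=0.807, θ₁=-2.233, ω₁=-6.338, θ₂=-0.863, ω₂=-4.303, θ₃=-0.686, ω₃=-3.798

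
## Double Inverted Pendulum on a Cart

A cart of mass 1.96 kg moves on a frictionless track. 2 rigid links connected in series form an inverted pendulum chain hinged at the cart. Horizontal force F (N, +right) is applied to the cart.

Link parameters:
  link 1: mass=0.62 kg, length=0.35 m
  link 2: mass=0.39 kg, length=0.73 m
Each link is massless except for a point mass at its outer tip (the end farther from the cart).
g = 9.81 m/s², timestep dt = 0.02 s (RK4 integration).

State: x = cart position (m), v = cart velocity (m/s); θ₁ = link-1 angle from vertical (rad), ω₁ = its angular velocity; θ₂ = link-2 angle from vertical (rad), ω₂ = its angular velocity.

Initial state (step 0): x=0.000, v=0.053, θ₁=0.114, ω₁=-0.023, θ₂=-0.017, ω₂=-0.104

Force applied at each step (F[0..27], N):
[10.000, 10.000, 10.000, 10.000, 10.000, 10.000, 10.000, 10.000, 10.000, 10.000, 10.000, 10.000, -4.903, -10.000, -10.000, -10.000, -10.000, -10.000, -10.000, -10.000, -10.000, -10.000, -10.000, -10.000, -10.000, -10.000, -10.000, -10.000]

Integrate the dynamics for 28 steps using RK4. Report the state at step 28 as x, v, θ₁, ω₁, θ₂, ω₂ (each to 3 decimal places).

Answer: x=0.357, v=-0.084, θ₁=-1.396, ω₁=-6.207, θ₂=-0.123, ω₂=0.189

Derivation:
apply F[0]=+10.000 → step 1: x=0.002, v=0.143, θ₁=0.112, ω₁=-0.168, θ₂=-0.020, ω₂=-0.163
apply F[1]=+10.000 → step 2: x=0.006, v=0.234, θ₁=0.107, ω₁=-0.317, θ₂=-0.024, ω₂=-0.222
apply F[2]=+10.000 → step 3: x=0.011, v=0.325, θ₁=0.099, ω₁=-0.473, θ₂=-0.029, ω₂=-0.280
apply F[3]=+10.000 → step 4: x=0.019, v=0.418, θ₁=0.088, ω₁=-0.638, θ₂=-0.035, ω₂=-0.336
apply F[4]=+10.000 → step 5: x=0.028, v=0.511, θ₁=0.074, ω₁=-0.818, θ₂=-0.042, ω₂=-0.389
apply F[5]=+10.000 → step 6: x=0.039, v=0.607, θ₁=0.055, ω₁=-1.016, θ₂=-0.050, ω₂=-0.436
apply F[6]=+10.000 → step 7: x=0.052, v=0.705, θ₁=0.033, ω₁=-1.237, θ₂=-0.059, ω₂=-0.478
apply F[7]=+10.000 → step 8: x=0.067, v=0.805, θ₁=0.006, ω₁=-1.485, θ₂=-0.069, ω₂=-0.513
apply F[8]=+10.000 → step 9: x=0.085, v=0.908, θ₁=-0.027, ω₁=-1.765, θ₂=-0.080, ω₂=-0.538
apply F[9]=+10.000 → step 10: x=0.104, v=1.014, θ₁=-0.065, ω₁=-2.081, θ₂=-0.091, ω₂=-0.552
apply F[10]=+10.000 → step 11: x=0.125, v=1.122, θ₁=-0.110, ω₁=-2.436, θ₂=-0.102, ω₂=-0.556
apply F[11]=+10.000 → step 12: x=0.149, v=1.233, θ₁=-0.163, ω₁=-2.832, θ₂=-0.113, ω₂=-0.548
apply F[12]=-4.903 → step 13: x=0.173, v=1.197, θ₁=-0.220, ω₁=-2.855, θ₂=-0.124, ω₂=-0.525
apply F[13]=-10.000 → step 14: x=0.196, v=1.114, θ₁=-0.276, ω₁=-2.795, θ₂=-0.134, ω₂=-0.484
apply F[14]=-10.000 → step 15: x=0.218, v=1.036, θ₁=-0.332, ω₁=-2.793, θ₂=-0.143, ω₂=-0.428
apply F[15]=-10.000 → step 16: x=0.237, v=0.961, θ₁=-0.388, ω₁=-2.845, θ₂=-0.151, ω₂=-0.358
apply F[16]=-10.000 → step 17: x=0.256, v=0.889, θ₁=-0.446, ω₁=-2.947, θ₂=-0.157, ω₂=-0.275
apply F[17]=-10.000 → step 18: x=0.273, v=0.818, θ₁=-0.506, ω₁=-3.096, θ₂=-0.162, ω₂=-0.182
apply F[18]=-10.000 → step 19: x=0.289, v=0.748, θ₁=-0.570, ω₁=-3.287, θ₂=-0.164, ω₂=-0.082
apply F[19]=-10.000 → step 20: x=0.303, v=0.678, θ₁=-0.638, ω₁=-3.514, θ₂=-0.165, ω₂=0.021
apply F[20]=-10.000 → step 21: x=0.316, v=0.606, θ₁=-0.711, ω₁=-3.773, θ₂=-0.164, ω₂=0.121
apply F[21]=-10.000 → step 22: x=0.327, v=0.529, θ₁=-0.789, ω₁=-4.056, θ₂=-0.160, ω₂=0.212
apply F[22]=-10.000 → step 23: x=0.337, v=0.448, θ₁=-0.873, ω₁=-4.361, θ₂=-0.155, ω₂=0.288
apply F[23]=-10.000 → step 24: x=0.345, v=0.360, θ₁=-0.964, ω₁=-4.684, θ₂=-0.149, ω₂=0.341
apply F[24]=-10.000 → step 25: x=0.351, v=0.265, θ₁=-1.061, ω₁=-5.025, θ₂=-0.142, ω₂=0.366
apply F[25]=-10.000 → step 26: x=0.356, v=0.160, θ₁=-1.165, ω₁=-5.388, θ₂=-0.134, ω₂=0.354
apply F[26]=-10.000 → step 27: x=0.358, v=0.044, θ₁=-1.276, ω₁=-5.779, θ₂=-0.128, ω₂=0.298
apply F[27]=-10.000 → step 28: x=0.357, v=-0.084, θ₁=-1.396, ω₁=-6.207, θ₂=-0.123, ω₂=0.189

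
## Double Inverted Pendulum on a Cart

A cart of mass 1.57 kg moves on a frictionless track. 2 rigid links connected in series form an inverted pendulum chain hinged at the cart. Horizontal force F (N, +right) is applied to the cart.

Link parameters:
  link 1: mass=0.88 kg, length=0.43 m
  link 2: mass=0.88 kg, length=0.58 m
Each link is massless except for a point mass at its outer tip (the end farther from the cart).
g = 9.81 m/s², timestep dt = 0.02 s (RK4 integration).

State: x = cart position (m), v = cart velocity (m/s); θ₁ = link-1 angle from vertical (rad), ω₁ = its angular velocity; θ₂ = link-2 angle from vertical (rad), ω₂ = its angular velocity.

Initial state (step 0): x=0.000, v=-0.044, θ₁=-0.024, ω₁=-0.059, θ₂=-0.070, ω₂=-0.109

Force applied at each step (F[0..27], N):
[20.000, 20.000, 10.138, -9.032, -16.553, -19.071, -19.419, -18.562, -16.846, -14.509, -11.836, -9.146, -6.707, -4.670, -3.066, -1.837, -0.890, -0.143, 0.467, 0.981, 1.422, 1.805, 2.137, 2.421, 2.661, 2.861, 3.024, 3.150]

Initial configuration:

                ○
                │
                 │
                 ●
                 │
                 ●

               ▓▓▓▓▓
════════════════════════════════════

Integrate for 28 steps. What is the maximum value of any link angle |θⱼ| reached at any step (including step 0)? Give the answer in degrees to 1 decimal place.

apply F[0]=+20.000 → step 1: x=0.002, v=0.216, θ₁=-0.031, ω₁=-0.657, θ₂=-0.072, ω₂=-0.138
apply F[1]=+20.000 → step 2: x=0.009, v=0.479, θ₁=-0.050, ω₁=-1.271, θ₂=-0.075, ω₂=-0.159
apply F[2]=+10.138 → step 3: x=0.020, v=0.620, θ₁=-0.079, ω₁=-1.623, θ₂=-0.079, ω₂=-0.166
apply F[3]=-9.032 → step 4: x=0.031, v=0.525, θ₁=-0.110, ω₁=-1.452, θ₂=-0.082, ω₂=-0.157
apply F[4]=-16.553 → step 5: x=0.040, v=0.342, θ₁=-0.135, ω₁=-1.104, θ₂=-0.085, ω₂=-0.129
apply F[5]=-19.071 → step 6: x=0.044, v=0.134, θ₁=-0.154, ω₁=-0.722, θ₂=-0.087, ω₂=-0.085
apply F[6]=-19.419 → step 7: x=0.045, v=-0.074, θ₁=-0.164, ω₁=-0.355, θ₂=-0.088, ω₂=-0.030
apply F[7]=-18.562 → step 8: x=0.042, v=-0.268, θ₁=-0.168, ω₁=-0.025, θ₂=-0.088, ω₂=0.031
apply F[8]=-16.846 → step 9: x=0.035, v=-0.442, θ₁=-0.166, ω₁=0.256, θ₂=-0.087, ω₂=0.091
apply F[9]=-14.509 → step 10: x=0.024, v=-0.588, θ₁=-0.159, ω₁=0.479, θ₂=-0.085, ω₂=0.148
apply F[10]=-11.836 → step 11: x=0.011, v=-0.703, θ₁=-0.147, ω₁=0.640, θ₂=-0.081, ω₂=0.198
apply F[11]=-9.146 → step 12: x=-0.004, v=-0.788, θ₁=-0.134, ω₁=0.743, θ₂=-0.077, ω₂=0.241
apply F[12]=-6.707 → step 13: x=-0.020, v=-0.846, θ₁=-0.118, ω₁=0.796, θ₂=-0.072, ω₂=0.276
apply F[13]=-4.670 → step 14: x=-0.037, v=-0.881, θ₁=-0.102, ω₁=0.810, θ₂=-0.066, ω₂=0.304
apply F[14]=-3.066 → step 15: x=-0.055, v=-0.900, θ₁=-0.086, ω₁=0.797, θ₂=-0.059, ω₂=0.324
apply F[15]=-1.837 → step 16: x=-0.073, v=-0.907, θ₁=-0.071, ω₁=0.767, θ₂=-0.053, ω₂=0.339
apply F[16]=-0.890 → step 17: x=-0.091, v=-0.905, θ₁=-0.056, ω₁=0.728, θ₂=-0.046, ω₂=0.348
apply F[17]=-0.143 → step 18: x=-0.109, v=-0.897, θ₁=-0.042, ω₁=0.683, θ₂=-0.039, ω₂=0.352
apply F[18]=+0.467 → step 19: x=-0.127, v=-0.883, θ₁=-0.028, ω₁=0.636, θ₂=-0.032, ω₂=0.351
apply F[19]=+0.981 → step 20: x=-0.144, v=-0.866, θ₁=-0.016, ω₁=0.589, θ₂=-0.025, ω₂=0.347
apply F[20]=+1.422 → step 21: x=-0.162, v=-0.845, θ₁=-0.005, ω₁=0.542, θ₂=-0.018, ω₂=0.340
apply F[21]=+1.805 → step 22: x=-0.178, v=-0.823, θ₁=0.005, ω₁=0.495, θ₂=-0.011, ω₂=0.330
apply F[22]=+2.137 → step 23: x=-0.194, v=-0.798, θ₁=0.015, ω₁=0.450, θ₂=-0.005, ω₂=0.318
apply F[23]=+2.421 → step 24: x=-0.210, v=-0.771, θ₁=0.023, ω₁=0.406, θ₂=0.001, ω₂=0.304
apply F[24]=+2.661 → step 25: x=-0.225, v=-0.743, θ₁=0.031, ω₁=0.364, θ₂=0.007, ω₂=0.288
apply F[25]=+2.861 → step 26: x=-0.240, v=-0.714, θ₁=0.038, ω₁=0.324, θ₂=0.013, ω₂=0.272
apply F[26]=+3.024 → step 27: x=-0.254, v=-0.685, θ₁=0.044, ω₁=0.286, θ₂=0.018, ω₂=0.254
apply F[27]=+3.150 → step 28: x=-0.267, v=-0.655, θ₁=0.049, ω₁=0.250, θ₂=0.023, ω₂=0.236
Max |angle| over trajectory = 0.168 rad = 9.6°.

Answer: 9.6°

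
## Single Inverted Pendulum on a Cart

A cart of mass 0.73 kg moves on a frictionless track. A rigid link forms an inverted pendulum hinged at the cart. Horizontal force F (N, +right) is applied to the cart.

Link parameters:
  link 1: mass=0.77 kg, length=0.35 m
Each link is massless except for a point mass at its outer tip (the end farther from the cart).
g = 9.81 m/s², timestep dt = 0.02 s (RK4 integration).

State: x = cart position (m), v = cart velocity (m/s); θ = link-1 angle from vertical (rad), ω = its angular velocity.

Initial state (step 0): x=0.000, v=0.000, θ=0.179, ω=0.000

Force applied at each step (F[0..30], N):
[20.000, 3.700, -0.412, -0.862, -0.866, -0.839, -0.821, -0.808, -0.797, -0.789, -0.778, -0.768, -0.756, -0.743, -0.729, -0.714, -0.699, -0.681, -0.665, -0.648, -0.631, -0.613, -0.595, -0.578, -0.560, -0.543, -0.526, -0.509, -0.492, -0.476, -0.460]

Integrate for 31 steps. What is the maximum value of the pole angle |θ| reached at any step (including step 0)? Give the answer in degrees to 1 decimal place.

apply F[0]=+20.000 → step 1: x=0.005, v=0.497, θ=0.166, ω=-1.302
apply F[1]=+3.700 → step 2: x=0.016, v=0.568, θ=0.139, ω=-1.416
apply F[2]=-0.412 → step 3: x=0.027, v=0.533, θ=0.112, ω=-1.248
apply F[3]=-0.862 → step 4: x=0.037, v=0.490, θ=0.089, ω=-1.070
apply F[4]=-0.866 → step 5: x=0.046, v=0.451, θ=0.069, ω=-0.914
apply F[5]=-0.839 → step 6: x=0.055, v=0.416, θ=0.052, ω=-0.780
apply F[6]=-0.821 → step 7: x=0.063, v=0.385, θ=0.038, ω=-0.665
apply F[7]=-0.808 → step 8: x=0.070, v=0.356, θ=0.026, ω=-0.565
apply F[8]=-0.797 → step 9: x=0.077, v=0.330, θ=0.015, ω=-0.480
apply F[9]=-0.789 → step 10: x=0.084, v=0.306, θ=0.007, ω=-0.405
apply F[10]=-0.778 → step 11: x=0.089, v=0.284, θ=-0.001, ω=-0.341
apply F[11]=-0.768 → step 12: x=0.095, v=0.264, θ=-0.007, ω=-0.286
apply F[12]=-0.756 → step 13: x=0.100, v=0.246, θ=-0.012, ω=-0.238
apply F[13]=-0.743 → step 14: x=0.105, v=0.228, θ=-0.017, ω=-0.197
apply F[14]=-0.729 → step 15: x=0.109, v=0.212, θ=-0.020, ω=-0.161
apply F[15]=-0.714 → step 16: x=0.113, v=0.197, θ=-0.023, ω=-0.131
apply F[16]=-0.699 → step 17: x=0.117, v=0.183, θ=-0.026, ω=-0.104
apply F[17]=-0.681 → step 18: x=0.121, v=0.170, θ=-0.027, ω=-0.082
apply F[18]=-0.665 → step 19: x=0.124, v=0.157, θ=-0.029, ω=-0.062
apply F[19]=-0.648 → step 20: x=0.127, v=0.146, θ=-0.030, ω=-0.045
apply F[20]=-0.631 → step 21: x=0.130, v=0.135, θ=-0.031, ω=-0.031
apply F[21]=-0.613 → step 22: x=0.132, v=0.124, θ=-0.031, ω=-0.019
apply F[22]=-0.595 → step 23: x=0.135, v=0.115, θ=-0.032, ω=-0.009
apply F[23]=-0.578 → step 24: x=0.137, v=0.105, θ=-0.032, ω=0.000
apply F[24]=-0.560 → step 25: x=0.139, v=0.097, θ=-0.032, ω=0.008
apply F[25]=-0.543 → step 26: x=0.141, v=0.088, θ=-0.031, ω=0.014
apply F[26]=-0.526 → step 27: x=0.142, v=0.080, θ=-0.031, ω=0.019
apply F[27]=-0.509 → step 28: x=0.144, v=0.073, θ=-0.031, ω=0.024
apply F[28]=-0.492 → step 29: x=0.145, v=0.065, θ=-0.030, ω=0.027
apply F[29]=-0.476 → step 30: x=0.147, v=0.059, θ=-0.029, ω=0.030
apply F[30]=-0.460 → step 31: x=0.148, v=0.052, θ=-0.029, ω=0.032
Max |angle| over trajectory = 0.179 rad = 10.3°.

Answer: 10.3°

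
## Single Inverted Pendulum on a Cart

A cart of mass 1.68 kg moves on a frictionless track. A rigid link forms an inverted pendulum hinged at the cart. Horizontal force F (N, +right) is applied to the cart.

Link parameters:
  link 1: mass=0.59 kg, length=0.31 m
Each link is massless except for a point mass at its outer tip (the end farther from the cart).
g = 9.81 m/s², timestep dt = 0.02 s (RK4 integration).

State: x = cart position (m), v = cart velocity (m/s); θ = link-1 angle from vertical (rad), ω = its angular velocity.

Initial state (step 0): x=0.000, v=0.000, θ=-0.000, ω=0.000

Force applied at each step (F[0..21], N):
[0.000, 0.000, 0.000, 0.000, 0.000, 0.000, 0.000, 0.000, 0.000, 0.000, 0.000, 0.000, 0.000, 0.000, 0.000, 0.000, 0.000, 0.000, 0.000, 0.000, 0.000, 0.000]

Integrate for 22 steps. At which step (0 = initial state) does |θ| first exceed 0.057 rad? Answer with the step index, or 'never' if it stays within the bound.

Answer: never

Derivation:
apply F[0]=+0.000 → step 1: x=0.000, v=0.000, θ=0.000, ω=0.000
apply F[1]=+0.000 → step 2: x=0.000, v=0.000, θ=0.000, ω=0.000
apply F[2]=+0.000 → step 3: x=0.000, v=0.000, θ=0.000, ω=0.000
apply F[3]=+0.000 → step 4: x=0.000, v=0.000, θ=0.000, ω=0.000
apply F[4]=+0.000 → step 5: x=0.000, v=0.000, θ=0.000, ω=0.000
apply F[5]=+0.000 → step 6: x=0.000, v=0.000, θ=0.000, ω=0.000
apply F[6]=+0.000 → step 7: x=0.000, v=0.000, θ=0.000, ω=0.000
apply F[7]=+0.000 → step 8: x=0.000, v=0.000, θ=0.000, ω=0.000
apply F[8]=+0.000 → step 9: x=0.000, v=0.000, θ=0.000, ω=0.000
apply F[9]=+0.000 → step 10: x=0.000, v=0.000, θ=0.000, ω=0.000
apply F[10]=+0.000 → step 11: x=0.000, v=0.000, θ=0.000, ω=0.000
apply F[11]=+0.000 → step 12: x=0.000, v=0.000, θ=0.000, ω=0.000
apply F[12]=+0.000 → step 13: x=0.000, v=0.000, θ=0.000, ω=0.000
apply F[13]=+0.000 → step 14: x=0.000, v=0.000, θ=0.000, ω=0.000
apply F[14]=+0.000 → step 15: x=0.000, v=0.000, θ=0.000, ω=0.000
apply F[15]=+0.000 → step 16: x=0.000, v=0.000, θ=0.000, ω=0.000
apply F[16]=+0.000 → step 17: x=0.000, v=0.000, θ=0.000, ω=0.000
apply F[17]=+0.000 → step 18: x=0.000, v=0.000, θ=0.000, ω=0.000
apply F[18]=+0.000 → step 19: x=0.000, v=0.000, θ=0.000, ω=0.000
apply F[19]=+0.000 → step 20: x=0.000, v=0.000, θ=0.000, ω=0.000
apply F[20]=+0.000 → step 21: x=0.000, v=0.000, θ=0.000, ω=0.000
apply F[21]=+0.000 → step 22: x=0.000, v=0.000, θ=0.000, ω=0.000
max |θ| = 0.000 ≤ 0.057 over all 23 states.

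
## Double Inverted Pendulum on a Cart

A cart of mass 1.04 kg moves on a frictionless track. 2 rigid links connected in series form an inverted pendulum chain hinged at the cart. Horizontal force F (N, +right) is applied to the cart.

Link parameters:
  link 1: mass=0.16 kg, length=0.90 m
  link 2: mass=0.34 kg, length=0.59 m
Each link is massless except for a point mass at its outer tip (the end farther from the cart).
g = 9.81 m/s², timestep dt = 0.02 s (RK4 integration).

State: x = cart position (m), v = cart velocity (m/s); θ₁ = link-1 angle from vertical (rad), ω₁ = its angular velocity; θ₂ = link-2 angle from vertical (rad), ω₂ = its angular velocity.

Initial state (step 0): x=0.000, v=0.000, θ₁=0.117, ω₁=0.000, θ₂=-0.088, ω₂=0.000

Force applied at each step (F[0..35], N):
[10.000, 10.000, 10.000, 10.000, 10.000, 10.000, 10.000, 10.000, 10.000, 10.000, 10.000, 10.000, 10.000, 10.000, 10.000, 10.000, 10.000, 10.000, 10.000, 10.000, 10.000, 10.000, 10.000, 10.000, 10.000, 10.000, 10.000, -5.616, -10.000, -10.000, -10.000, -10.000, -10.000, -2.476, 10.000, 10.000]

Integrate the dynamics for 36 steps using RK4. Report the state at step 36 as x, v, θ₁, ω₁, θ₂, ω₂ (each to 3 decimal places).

apply F[0]=+10.000 → step 1: x=0.002, v=0.181, θ₁=0.116, ω₁=-0.081, θ₂=-0.090, ω₂=-0.214
apply F[1]=+10.000 → step 2: x=0.007, v=0.363, θ₁=0.114, ω₁=-0.163, θ₂=-0.097, ω₂=-0.430
apply F[2]=+10.000 → step 3: x=0.016, v=0.545, θ₁=0.110, ω₁=-0.245, θ₂=-0.107, ω₂=-0.647
apply F[3]=+10.000 → step 4: x=0.029, v=0.727, θ₁=0.104, ω₁=-0.329, θ₂=-0.122, ω₂=-0.867
apply F[4]=+10.000 → step 5: x=0.045, v=0.911, θ₁=0.097, ω₁=-0.415, θ₂=-0.142, ω₂=-1.090
apply F[5]=+10.000 → step 6: x=0.065, v=1.095, θ₁=0.087, ω₁=-0.505, θ₂=-0.166, ω₂=-1.316
apply F[6]=+10.000 → step 7: x=0.089, v=1.281, θ₁=0.076, ω₁=-0.600, θ₂=-0.195, ω₂=-1.543
apply F[7]=+10.000 → step 8: x=0.117, v=1.468, θ₁=0.063, ω₁=-0.701, θ₂=-0.228, ω₂=-1.770
apply F[8]=+10.000 → step 9: x=0.148, v=1.657, θ₁=0.048, ω₁=-0.812, θ₂=-0.265, ω₂=-1.994
apply F[9]=+10.000 → step 10: x=0.183, v=1.846, θ₁=0.031, ω₁=-0.935, θ₂=-0.308, ω₂=-2.211
apply F[10]=+10.000 → step 11: x=0.222, v=2.038, θ₁=0.011, ω₁=-1.073, θ₂=-0.354, ω₂=-2.418
apply F[11]=+10.000 → step 12: x=0.265, v=2.230, θ₁=-0.012, ω₁=-1.229, θ₂=-0.404, ω₂=-2.607
apply F[12]=+10.000 → step 13: x=0.311, v=2.423, θ₁=-0.039, ω₁=-1.407, θ₂=-0.458, ω₂=-2.774
apply F[13]=+10.000 → step 14: x=0.361, v=2.617, θ₁=-0.069, ω₁=-1.608, θ₂=-0.515, ω₂=-2.913
apply F[14]=+10.000 → step 15: x=0.416, v=2.811, θ₁=-0.103, ω₁=-1.835, θ₂=-0.574, ω₂=-3.016
apply F[15]=+10.000 → step 16: x=0.474, v=3.005, θ₁=-0.142, ω₁=-2.090, θ₂=-0.635, ω₂=-3.076
apply F[16]=+10.000 → step 17: x=0.536, v=3.197, θ₁=-0.187, ω₁=-2.373, θ₂=-0.697, ω₂=-3.086
apply F[17]=+10.000 → step 18: x=0.602, v=3.388, θ₁=-0.237, ω₁=-2.687, θ₂=-0.758, ω₂=-3.036
apply F[18]=+10.000 → step 19: x=0.671, v=3.574, θ₁=-0.295, ω₁=-3.029, θ₂=-0.818, ω₂=-2.917
apply F[19]=+10.000 → step 20: x=0.745, v=3.755, θ₁=-0.359, ω₁=-3.400, θ₂=-0.874, ω₂=-2.721
apply F[20]=+10.000 → step 21: x=0.822, v=3.927, θ₁=-0.431, ω₁=-3.800, θ₂=-0.926, ω₂=-2.439
apply F[21]=+10.000 → step 22: x=0.902, v=4.086, θ₁=-0.511, ω₁=-4.225, θ₂=-0.971, ω₂=-2.064
apply F[22]=+10.000 → step 23: x=0.985, v=4.225, θ₁=-0.600, ω₁=-4.672, θ₂=-1.008, ω₂=-1.598
apply F[23]=+10.000 → step 24: x=1.070, v=4.336, θ₁=-0.698, ω₁=-5.131, θ₂=-1.035, ω₂=-1.062
apply F[24]=+10.000 → step 25: x=1.158, v=4.409, θ₁=-0.805, ω₁=-5.577, θ₂=-1.051, ω₂=-0.510
apply F[25]=+10.000 → step 26: x=1.247, v=4.434, θ₁=-0.921, ω₁=-5.960, θ₂=-1.056, ω₂=-0.053
apply F[26]=+10.000 → step 27: x=1.335, v=4.412, θ₁=-1.043, ω₁=-6.220, θ₂=-1.054, ω₂=0.154
apply F[27]=-5.616 → step 28: x=1.421, v=4.146, θ₁=-1.167, ω₁=-6.237, θ₂=-1.052, ω₂=0.052
apply F[28]=-10.000 → step 29: x=1.500, v=3.817, θ₁=-1.292, ω₁=-6.197, θ₂=-1.053, ω₂=-0.228
apply F[29]=-10.000 → step 30: x=1.573, v=3.494, θ₁=-1.415, ω₁=-6.149, θ₂=-1.062, ω₂=-0.658
apply F[30]=-10.000 → step 31: x=1.640, v=3.177, θ₁=-1.538, ω₁=-6.106, θ₂=-1.080, ω₂=-1.204
apply F[31]=-10.000 → step 32: x=1.700, v=2.864, θ₁=-1.659, ω₁=-6.073, θ₂=-1.111, ω₂=-1.847
apply F[32]=-10.000 → step 33: x=1.755, v=2.552, θ₁=-1.781, ω₁=-6.042, θ₂=-1.155, ω₂=-2.584
apply F[33]=-2.476 → step 34: x=1.804, v=2.358, θ₁=-1.900, ω₁=-5.895, θ₂=-1.217, ω₂=-3.608
apply F[34]=+10.000 → step 35: x=1.851, v=2.365, θ₁=-2.014, ω₁=-5.502, θ₂=-1.303, ω₂=-5.026
apply F[35]=+10.000 → step 36: x=1.898, v=2.379, θ₁=-2.119, ω₁=-4.999, θ₂=-1.418, ω₂=-6.490

Answer: x=1.898, v=2.379, θ₁=-2.119, ω₁=-4.999, θ₂=-1.418, ω₂=-6.490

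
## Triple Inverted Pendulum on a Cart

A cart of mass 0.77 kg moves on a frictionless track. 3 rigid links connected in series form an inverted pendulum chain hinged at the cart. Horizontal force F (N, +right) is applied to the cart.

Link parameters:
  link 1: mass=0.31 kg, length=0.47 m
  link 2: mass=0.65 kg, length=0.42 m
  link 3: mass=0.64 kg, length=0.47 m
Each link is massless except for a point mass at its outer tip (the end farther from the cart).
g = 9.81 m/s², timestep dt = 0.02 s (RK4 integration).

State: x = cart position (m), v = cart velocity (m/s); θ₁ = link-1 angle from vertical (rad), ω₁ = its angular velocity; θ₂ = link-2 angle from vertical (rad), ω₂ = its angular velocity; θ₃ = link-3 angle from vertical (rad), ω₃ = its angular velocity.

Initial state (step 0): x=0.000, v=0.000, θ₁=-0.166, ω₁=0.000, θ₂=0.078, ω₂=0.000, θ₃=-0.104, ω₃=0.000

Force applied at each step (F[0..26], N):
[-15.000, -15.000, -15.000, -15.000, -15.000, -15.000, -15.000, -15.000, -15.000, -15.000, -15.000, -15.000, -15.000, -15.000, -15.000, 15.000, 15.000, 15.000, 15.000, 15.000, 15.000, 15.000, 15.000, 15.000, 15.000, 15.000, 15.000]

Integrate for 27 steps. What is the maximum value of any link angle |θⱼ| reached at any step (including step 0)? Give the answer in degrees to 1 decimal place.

apply F[0]=-15.000 → step 1: x=-0.003, v=-0.324, θ₁=-0.164, ω₁=0.210, θ₂=0.085, ω₂=0.656, θ₃=-0.105, ω₃=-0.144
apply F[1]=-15.000 → step 2: x=-0.013, v=-0.652, θ₁=-0.157, ω₁=0.441, θ₂=0.104, ω₂=1.307, θ₃=-0.110, ω₃=-0.292
apply F[2]=-15.000 → step 3: x=-0.029, v=-0.988, θ₁=-0.146, ω₁=0.717, θ₂=0.137, ω₂=1.940, θ₃=-0.117, ω₃=-0.443
apply F[3]=-15.000 → step 4: x=-0.053, v=-1.337, θ₁=-0.128, ω₁=1.068, θ₂=0.182, ω₂=2.530, θ₃=-0.127, ω₃=-0.590
apply F[4]=-15.000 → step 5: x=-0.083, v=-1.699, θ₁=-0.103, ω₁=1.524, θ₂=0.237, ω₂=3.041, θ₃=-0.141, ω₃=-0.721
apply F[5]=-15.000 → step 6: x=-0.121, v=-2.074, θ₁=-0.066, ω₁=2.112, θ₂=0.302, ω₂=3.430, θ₃=-0.156, ω₃=-0.816
apply F[6]=-15.000 → step 7: x=-0.166, v=-2.460, θ₁=-0.017, ω₁=2.849, θ₂=0.373, ω₂=3.648, θ₃=-0.173, ω₃=-0.854
apply F[7]=-15.000 → step 8: x=-0.219, v=-2.849, θ₁=0.049, ω₁=3.743, θ₂=0.447, ω₂=3.644, θ₃=-0.190, ω₃=-0.812
apply F[8]=-15.000 → step 9: x=-0.280, v=-3.229, θ₁=0.134, ω₁=4.781, θ₂=0.517, ω₂=3.365, θ₃=-0.205, ω₃=-0.659
apply F[9]=-15.000 → step 10: x=-0.348, v=-3.576, θ₁=0.240, ω₁=5.918, θ₂=0.579, ω₂=2.770, θ₃=-0.215, ω₃=-0.347
apply F[10]=-15.000 → step 11: x=-0.422, v=-3.847, θ₁=0.370, ω₁=7.038, θ₂=0.626, ω₂=1.892, θ₃=-0.217, ω₃=0.183
apply F[11]=-15.000 → step 12: x=-0.501, v=-3.991, θ₁=0.520, ω₁=7.916, θ₂=0.654, ω₂=0.950, θ₃=-0.206, ω₃=0.967
apply F[12]=-15.000 → step 13: x=-0.581, v=-3.992, θ₁=0.684, ω₁=8.312, θ₂=0.667, ω₂=0.346, θ₃=-0.177, ω₃=1.918
apply F[13]=-15.000 → step 14: x=-0.660, v=-3.913, θ₁=0.850, ω₁=8.230, θ₂=0.672, ω₂=0.336, θ₃=-0.129, ω₃=2.838
apply F[14]=-15.000 → step 15: x=-0.738, v=-3.830, θ₁=1.011, ω₁=7.888, θ₂=0.683, ω₂=0.822, θ₃=-0.065, ω₃=3.603
apply F[15]=+15.000 → step 16: x=-0.809, v=-3.354, θ₁=1.166, ω₁=7.621, θ₂=0.700, ω₂=0.886, θ₃=0.009, ω₃=3.741
apply F[16]=+15.000 → step 17: x=-0.872, v=-2.896, θ₁=1.317, ω₁=7.526, θ₂=0.719, ω₂=0.960, θ₃=0.085, ω₃=3.842
apply F[17]=+15.000 → step 18: x=-0.925, v=-2.439, θ₁=1.468, ω₁=7.565, θ₂=0.739, ω₂=1.073, θ₃=0.162, ω₃=3.930
apply F[18]=+15.000 → step 19: x=-0.969, v=-1.974, θ₁=1.620, ω₁=7.717, θ₂=0.762, ω₂=1.262, θ₃=0.242, ω₃=4.013
apply F[19]=+15.000 → step 20: x=-1.004, v=-1.493, θ₁=1.777, ω₁=7.970, θ₂=0.790, ω₂=1.570, θ₃=0.323, ω₃=4.096
apply F[20]=+15.000 → step 21: x=-1.029, v=-0.991, θ₁=1.940, ω₁=8.323, θ₂=0.826, ω₂=2.050, θ₃=0.406, ω₃=4.178
apply F[21]=+15.000 → step 22: x=-1.044, v=-0.465, θ₁=2.111, ω₁=8.773, θ₂=0.874, ω₂=2.765, θ₃=0.490, ω₃=4.262
apply F[22]=+15.000 → step 23: x=-1.047, v=0.088, θ₁=2.291, ω₁=9.310, θ₂=0.939, ω₂=3.796, θ₃=0.576, ω₃=4.350
apply F[23]=+15.000 → step 24: x=-1.040, v=0.659, θ₁=2.483, ω₁=9.883, θ₂=1.028, ω₂=5.226, θ₃=0.664, ω₃=4.453
apply F[24]=+15.000 → step 25: x=-1.021, v=1.230, θ₁=2.686, ω₁=10.351, θ₂=1.151, ω₂=7.105, θ₃=0.754, ω₃=4.590
apply F[25]=+15.000 → step 26: x=-0.991, v=1.761, θ₁=2.895, ω₁=10.438, θ₂=1.315, ω₂=9.343, θ₃=0.848, ω₃=4.812
apply F[26]=+15.000 → step 27: x=-0.951, v=2.214, θ₁=3.099, ω₁=9.782, θ₂=1.525, ω₂=11.621, θ₃=0.948, ω₃=5.209
Max |angle| over trajectory = 3.099 rad = 177.5°.

Answer: 177.5°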